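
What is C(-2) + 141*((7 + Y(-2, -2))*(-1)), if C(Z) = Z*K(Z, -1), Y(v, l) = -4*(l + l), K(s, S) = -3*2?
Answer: -3231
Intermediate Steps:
K(s, S) = -6
Y(v, l) = -8*l
C(Z) = -6*Z (C(Z) = Z*(-6) = -6*Z)
C(-2) + 141*((7 + Y(-2, -2))*(-1)) = -6*(-2) + 141*((7 - 8*(-2))*(-1)) = 12 + 141*((7 + 16)*(-1)) = 12 + 141*(23*(-1)) = 12 + 141*(-23) = 12 - 3243 = -3231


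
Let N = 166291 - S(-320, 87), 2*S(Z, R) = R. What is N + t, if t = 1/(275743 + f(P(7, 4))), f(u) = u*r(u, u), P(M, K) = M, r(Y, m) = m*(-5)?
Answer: 22900426878/137749 ≈ 1.6625e+5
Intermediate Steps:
r(Y, m) = -5*m
S(Z, R) = R/2
f(u) = -5*u² (f(u) = u*(-5*u) = -5*u²)
t = 1/275498 (t = 1/(275743 - 5*7²) = 1/(275743 - 5*49) = 1/(275743 - 245) = 1/275498 ≈ 3.6298e-6)
N = 332495/2 (N = 166291 - 87/2 = 332495/2 ≈ 1.6625e+5)
N + t = 332495/2 + 1/275498 = 22900426878/137749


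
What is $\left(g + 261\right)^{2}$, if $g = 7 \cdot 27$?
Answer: $202500$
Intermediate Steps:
$g = 189$
$\left(g + 261\right)^{2} = \left(189 + 261\right)^{2} = 450^{2} = 202500$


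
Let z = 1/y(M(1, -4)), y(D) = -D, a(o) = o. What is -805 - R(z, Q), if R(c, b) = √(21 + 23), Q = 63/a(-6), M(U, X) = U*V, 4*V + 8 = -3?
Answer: -805 - 2*√11 ≈ -811.63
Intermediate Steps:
V = -11/4 (V = -2 + (¼)*(-3) = -2 - ¾ = -11/4 ≈ -2.7500)
M(U, X) = -11*U/4 (M(U, X) = U*(-11/4) = -11*U/4)
Q = -21/2 (Q = 63/(-6) = 63*(-⅙) = -21/2 ≈ -10.500)
z = 4/11 (z = 1/(-(-11)/4) = 1/(-1*(-11/4)) = 1/(11/4) = 4/11 ≈ 0.36364)
R(c, b) = 2*√11 (R(c, b) = √44 = 2*√11)
-805 - R(z, Q) = -805 - 2*√11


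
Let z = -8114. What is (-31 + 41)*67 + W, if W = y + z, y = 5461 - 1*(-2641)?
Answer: 658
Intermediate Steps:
y = 8102 (y = 5461 + 2641 = 8102)
W = -12 (W = 8102 - 8114 = -12)
(-31 + 41)*67 + W = (-31 + 41)*67 - 12 = 10*67 - 12 = 670 - 12 = 658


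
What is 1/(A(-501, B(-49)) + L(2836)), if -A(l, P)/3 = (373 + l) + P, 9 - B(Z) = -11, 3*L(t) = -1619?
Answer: -3/647 ≈ -0.0046368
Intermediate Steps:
L(t) = -1619/3 (L(t) = (1/3)*(-1619) = -1619/3)
B(Z) = 20 (B(Z) = 9 - 1*(-11) = 9 + 11 = 20)
A(l, P) = -1119 - 3*P - 3*l (A(l, P) = -3*((373 + l) + P) = -3*(373 + P + l) = -1119 - 3*P - 3*l)
1/(A(-501, B(-49)) + L(2836)) = 1/((-1119 - 3*20 - 3*(-501)) - 1619/3) = 1/((-1119 - 60 + 1503) - 1619/3) = 1/(324 - 1619/3) = 1/(-647/3) = -3/647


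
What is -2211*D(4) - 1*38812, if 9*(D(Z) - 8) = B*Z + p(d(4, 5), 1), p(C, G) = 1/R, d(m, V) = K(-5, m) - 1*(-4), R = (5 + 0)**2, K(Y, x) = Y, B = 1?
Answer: -4311937/75 ≈ -57493.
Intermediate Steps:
R = 25 (R = 5**2 = 25)
d(m, V) = -1 (d(m, V) = -5 - 1*(-4) = -5 + 4 = -1)
p(C, G) = 1/25
D(Z) = 1801/225 + Z/9 (D(Z) = 8 + (1*Z + 1/25)/9 = 8 + (Z + 1/25)/9 = 8 + (1/25 + Z)/9 = 8 + (1/225 + Z/9) = 1801/225 + Z/9)
-2211*D(4) - 1*38812 = -2211*(1801/225 + (1/9)*4) - 1*38812 = -2211*(1801/225 + 4/9) - 38812 = -2211*1901/225 - 38812 = -1401037/75 - 38812 = -4311937/75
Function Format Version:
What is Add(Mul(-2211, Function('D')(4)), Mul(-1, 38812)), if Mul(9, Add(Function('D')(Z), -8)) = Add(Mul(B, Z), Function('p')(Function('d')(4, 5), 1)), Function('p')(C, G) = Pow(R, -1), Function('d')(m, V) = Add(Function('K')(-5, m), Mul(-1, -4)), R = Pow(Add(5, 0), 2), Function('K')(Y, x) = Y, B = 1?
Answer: Rational(-4311937, 75) ≈ -57493.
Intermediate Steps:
R = 25 (R = Pow(5, 2) = 25)
Function('d')(m, V) = -1 (Function('d')(m, V) = Add(-5, Mul(-1, -4)) = Add(-5, 4) = -1)
Function('p')(C, G) = Rational(1, 25) (Function('p')(C, G) = Pow(25, -1) = Rational(1, 25))
Function('D')(Z) = Add(Rational(1801, 225), Mul(Rational(1, 9), Z)) (Function('D')(Z) = Add(8, Mul(Rational(1, 9), Add(Mul(1, Z), Rational(1, 25)))) = Add(8, Mul(Rational(1, 9), Add(Z, Rational(1, 25)))) = Add(8, Mul(Rational(1, 9), Add(Rational(1, 25), Z))) = Add(8, Add(Rational(1, 225), Mul(Rational(1, 9), Z))) = Add(Rational(1801, 225), Mul(Rational(1, 9), Z)))
Add(Mul(-2211, Function('D')(4)), Mul(-1, 38812)) = Add(Mul(-2211, Add(Rational(1801, 225), Mul(Rational(1, 9), 4))), Mul(-1, 38812)) = Add(Mul(-2211, Add(Rational(1801, 225), Rational(4, 9))), -38812) = Add(Mul(-2211, Rational(1901, 225)), -38812) = Add(Rational(-1401037, 75), -38812) = Rational(-4311937, 75)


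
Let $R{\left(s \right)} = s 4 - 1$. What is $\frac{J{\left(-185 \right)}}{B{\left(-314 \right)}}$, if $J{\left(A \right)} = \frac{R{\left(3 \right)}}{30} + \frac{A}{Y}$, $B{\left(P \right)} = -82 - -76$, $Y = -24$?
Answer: $- \frac{323}{240} \approx -1.3458$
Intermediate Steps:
$R{\left(s \right)} = -1 + 4 s$ ($R{\left(s \right)} = 4 s - 1 = -1 + 4 s$)
$B{\left(P \right)} = -6$ ($B{\left(P \right)} = -82 + 76 = -6$)
$J{\left(A \right)} = \frac{11}{30} - \frac{A}{24}$ ($J{\left(A \right)} = \frac{-1 + 4 \cdot 3}{30} + \frac{A}{-24} = \left(-1 + 12\right) \frac{1}{30} + A \left(- \frac{1}{24}\right) = 11 \cdot \frac{1}{30} - \frac{A}{24} = \frac{11}{30} - \frac{A}{24}$)
$\frac{J{\left(-185 \right)}}{B{\left(-314 \right)}} = \frac{\frac{11}{30} - - \frac{185}{24}}{-6} = \left(\frac{11}{30} + \frac{185}{24}\right) \left(- \frac{1}{6}\right) = \frac{323}{40} \left(- \frac{1}{6}\right) = - \frac{323}{240}$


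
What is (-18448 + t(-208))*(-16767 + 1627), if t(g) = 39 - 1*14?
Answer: 278924220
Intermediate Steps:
t(g) = 25 (t(g) = 39 - 14 = 25)
(-18448 + t(-208))*(-16767 + 1627) = (-18448 + 25)*(-16767 + 1627) = -18423*(-15140) = 278924220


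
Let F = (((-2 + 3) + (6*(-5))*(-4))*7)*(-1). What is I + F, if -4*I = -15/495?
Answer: -111803/132 ≈ -846.99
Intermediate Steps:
F = -847 (F = ((1 - 30*(-4))*7)*(-1) = ((1 + 120)*7)*(-1) = (121*7)*(-1) = 847*(-1) = -847)
I = 1/132 (I = -(-15)/(4*495) = -¼*(-1/33) = 1/132 ≈ 0.0075758)
I + F = 1/132 - 847 = -111803/132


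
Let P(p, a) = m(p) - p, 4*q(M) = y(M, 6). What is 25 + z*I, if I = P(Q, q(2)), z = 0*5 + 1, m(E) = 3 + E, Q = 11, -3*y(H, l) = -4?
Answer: 28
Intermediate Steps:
y(H, l) = 4/3 (y(H, l) = -1/3*(-4) = 4/3)
q(M) = 1/3 (q(M) = (1/4)*(4/3) = 1/3)
P(p, a) = 3 (P(p, a) = (3 + p) - p = 3)
z = 1 (z = 0 + 1 = 1)
I = 3
25 + z*I = 25 + 1*3 = 25 + 3 = 28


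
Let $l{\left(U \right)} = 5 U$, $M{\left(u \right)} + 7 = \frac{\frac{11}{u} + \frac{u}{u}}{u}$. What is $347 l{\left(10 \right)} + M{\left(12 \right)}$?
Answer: $\frac{2497415}{144} \approx 17343.0$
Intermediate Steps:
$M{\left(u \right)} = -7 + \frac{1 + \frac{11}{u}}{u}$ ($M{\left(u \right)} = -7 + \frac{\frac{11}{u} + \frac{u}{u}}{u} = -7 + \frac{\frac{11}{u} + 1}{u} = -7 + \frac{1 + \frac{11}{u}}{u}$)
$347 l{\left(10 \right)} + M{\left(12 \right)} = 347 \cdot 5 \cdot 10 + \left(-7 + \frac{1}{12} + \frac{11}{144}\right) = 347 \cdot 50 + \left(-7 + \frac{1}{12} + 11 \cdot \frac{1}{144}\right) = 17350 + \left(-7 + \frac{1}{12} + \frac{11}{144}\right) = 17350 - \frac{985}{144} = \frac{2497415}{144}$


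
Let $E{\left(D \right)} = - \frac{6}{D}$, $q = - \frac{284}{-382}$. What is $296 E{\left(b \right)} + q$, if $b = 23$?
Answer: $- \frac{335950}{4393} \approx -76.474$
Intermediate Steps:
$q = \frac{142}{191}$ ($q = \left(-284\right) \left(- \frac{1}{382}\right) = \frac{142}{191} \approx 0.74346$)
$296 E{\left(b \right)} + q = 296 \left(- \frac{6}{23}\right) + \frac{142}{191} = - \frac{1776}{23} + \frac{142}{191} = - \frac{335950}{4393}$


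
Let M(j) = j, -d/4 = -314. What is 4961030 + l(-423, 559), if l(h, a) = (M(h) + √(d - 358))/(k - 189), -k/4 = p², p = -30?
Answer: 2088593677/421 - √898/3789 ≈ 4.9610e+6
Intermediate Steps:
d = 1256 (d = -4*(-314) = 1256)
k = -3600 (k = -4*(-30)² = -4*900 = -3600)
l(h, a) = -h/3789 - √898/3789 (l(h, a) = (h + √(1256 - 358))/(-3600 - 189) = (h + √898)/(-3789) = (h + √898)*(-1/3789) = -h/3789 - √898/3789)
4961030 + l(-423, 559) = 4961030 + (-1/3789*(-423) - √898/3789) = 4961030 + (47/421 - √898/3789) = 2088593677/421 - √898/3789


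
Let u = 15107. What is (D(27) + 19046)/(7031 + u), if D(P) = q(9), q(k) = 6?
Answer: 9526/11069 ≈ 0.86060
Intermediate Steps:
D(P) = 6
(D(27) + 19046)/(7031 + u) = (6 + 19046)/(7031 + 15107) = 19052/22138 = 19052*(1/22138) = 9526/11069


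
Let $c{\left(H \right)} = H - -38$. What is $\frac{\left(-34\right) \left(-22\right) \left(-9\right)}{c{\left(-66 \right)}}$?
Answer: $\frac{1683}{7} \approx 240.43$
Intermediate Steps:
$c{\left(H \right)} = 38 + H$ ($c{\left(H \right)} = H + 38 = 38 + H$)
$\frac{\left(-34\right) \left(-22\right) \left(-9\right)}{c{\left(-66 \right)}} = \frac{\left(-34\right) \left(-22\right) \left(-9\right)}{38 - 66} = \frac{748 \left(-9\right)}{-28} = \left(-6732\right) \left(- \frac{1}{28}\right) = \frac{1683}{7}$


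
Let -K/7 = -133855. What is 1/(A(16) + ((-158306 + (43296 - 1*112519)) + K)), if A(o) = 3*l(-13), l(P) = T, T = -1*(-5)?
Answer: 1/709471 ≈ 1.4095e-6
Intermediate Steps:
K = 936985 (K = -7*(-133855) = 936985)
T = 5
l(P) = 5
A(o) = 15 (A(o) = 3*5 = 15)
1/(A(16) + ((-158306 + (43296 - 1*112519)) + K)) = 1/(15 + ((-158306 + (43296 - 1*112519)) + 936985)) = 1/(15 + ((-158306 + (43296 - 112519)) + 936985)) = 1/(15 + ((-158306 - 69223) + 936985)) = 1/(15 + (-227529 + 936985)) = 1/(15 + 709456) = 1/709471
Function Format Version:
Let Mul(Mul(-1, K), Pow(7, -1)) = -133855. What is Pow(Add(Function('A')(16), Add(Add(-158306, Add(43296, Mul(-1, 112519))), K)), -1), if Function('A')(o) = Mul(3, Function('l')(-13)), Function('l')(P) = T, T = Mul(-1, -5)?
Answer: Rational(1, 709471) ≈ 1.4095e-6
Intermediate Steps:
K = 936985 (K = Mul(-7, -133855) = 936985)
T = 5
Function('l')(P) = 5
Function('A')(o) = 15 (Function('A')(o) = Mul(3, 5) = 15)
Pow(Add(Function('A')(16), Add(Add(-158306, Add(43296, Mul(-1, 112519))), K)), -1) = Pow(Add(15, Add(Add(-158306, Add(43296, Mul(-1, 112519))), 936985)), -1) = Pow(Add(15, Add(Add(-158306, Add(43296, -112519)), 936985)), -1) = Pow(Add(15, Add(Add(-158306, -69223), 936985)), -1) = Pow(Add(15, Add(-227529, 936985)), -1) = Pow(Add(15, 709456), -1) = Pow(709471, -1) = Rational(1, 709471)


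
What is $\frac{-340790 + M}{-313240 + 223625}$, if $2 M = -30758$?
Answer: $\frac{356169}{89615} \approx 3.9744$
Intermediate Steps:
$M = -15379$ ($M = \frac{1}{2} \left(-30758\right) = -15379$)
$\frac{-340790 + M}{-313240 + 223625} = \frac{-340790 - 15379}{-313240 + 223625} = - \frac{356169}{-89615} = \left(-356169\right) \left(- \frac{1}{89615}\right) = \frac{356169}{89615}$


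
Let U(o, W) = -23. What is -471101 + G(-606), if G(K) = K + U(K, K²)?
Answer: -471730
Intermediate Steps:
G(K) = -23 + K (G(K) = K - 23 = -23 + K)
-471101 + G(-606) = -471101 + (-23 - 606) = -471101 - 629 = -471730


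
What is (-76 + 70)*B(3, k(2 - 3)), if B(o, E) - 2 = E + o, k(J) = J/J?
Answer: -36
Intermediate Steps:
k(J) = 1
B(o, E) = 2 + E + o (B(o, E) = 2 + (E + o) = 2 + E + o)
(-76 + 70)*B(3, k(2 - 3)) = (-76 + 70)*(2 + 1 + 3) = -6*6 = -36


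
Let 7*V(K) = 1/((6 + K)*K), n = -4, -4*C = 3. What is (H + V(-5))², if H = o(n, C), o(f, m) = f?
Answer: 19881/1225 ≈ 16.229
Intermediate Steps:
C = -¾ (C = -¼*3 = -¾ ≈ -0.75000)
H = -4
V(K) = 1/(7*K*(6 + K)) (V(K) = (1/((6 + K)*K))/7 = (1/(K*(6 + K)))/7 = 1/(7*K*(6 + K)))
(H + V(-5))² = (-4 + (⅐)/(-5*(6 - 5)))² = (-4 + (⅐)*(-⅕)/1)² = (-4 + (⅐)*(-⅕)*1)² = (-4 - 1/35)² = (-141/35)² = 19881/1225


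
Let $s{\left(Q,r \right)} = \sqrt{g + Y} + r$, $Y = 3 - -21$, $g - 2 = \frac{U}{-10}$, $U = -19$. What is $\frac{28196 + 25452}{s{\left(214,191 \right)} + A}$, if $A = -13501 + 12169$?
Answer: $- \frac{612123680}{13018531} - \frac{160944 \sqrt{310}}{13018531} \approx -47.237$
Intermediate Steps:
$A = -1332$
$g = \frac{39}{10}$ ($g = 2 - \frac{19}{-10} = 2 - - \frac{19}{10} = 2 + \frac{19}{10} = \frac{39}{10} \approx 3.9$)
$Y = 24$ ($Y = 3 + 21 = 24$)
$s{\left(Q,r \right)} = r + \frac{3 \sqrt{310}}{10}$ ($s{\left(Q,r \right)} = \sqrt{\frac{39}{10} + 24} + r = \sqrt{\frac{279}{10}} + r = \frac{3 \sqrt{310}}{10} + r = r + \frac{3 \sqrt{310}}{10}$)
$\frac{28196 + 25452}{s{\left(214,191 \right)} + A} = \frac{28196 + 25452}{\left(191 + \frac{3 \sqrt{310}}{10}\right) - 1332} = \frac{53648}{-1141 + \frac{3 \sqrt{310}}{10}}$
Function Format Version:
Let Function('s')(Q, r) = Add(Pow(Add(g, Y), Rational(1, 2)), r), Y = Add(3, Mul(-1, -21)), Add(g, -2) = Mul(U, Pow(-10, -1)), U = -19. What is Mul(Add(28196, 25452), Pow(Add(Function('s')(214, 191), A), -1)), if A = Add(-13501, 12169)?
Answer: Add(Rational(-612123680, 13018531), Mul(Rational(-160944, 13018531), Pow(310, Rational(1, 2)))) ≈ -47.237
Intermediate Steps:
A = -1332
g = Rational(39, 10) (g = Add(2, Mul(-19, Pow(-10, -1))) = Add(2, Mul(-19, Rational(-1, 10))) = Add(2, Rational(19, 10)) = Rational(39, 10) ≈ 3.9000)
Y = 24 (Y = Add(3, 21) = 24)
Function('s')(Q, r) = Add(r, Mul(Rational(3, 10), Pow(310, Rational(1, 2)))) (Function('s')(Q, r) = Add(Pow(Add(Rational(39, 10), 24), Rational(1, 2)), r) = Add(Pow(Rational(279, 10), Rational(1, 2)), r) = Add(Mul(Rational(3, 10), Pow(310, Rational(1, 2))), r) = Add(r, Mul(Rational(3, 10), Pow(310, Rational(1, 2)))))
Mul(Add(28196, 25452), Pow(Add(Function('s')(214, 191), A), -1)) = Mul(Add(28196, 25452), Pow(Add(Add(191, Mul(Rational(3, 10), Pow(310, Rational(1, 2)))), -1332), -1)) = Mul(53648, Pow(Add(-1141, Mul(Rational(3, 10), Pow(310, Rational(1, 2)))), -1))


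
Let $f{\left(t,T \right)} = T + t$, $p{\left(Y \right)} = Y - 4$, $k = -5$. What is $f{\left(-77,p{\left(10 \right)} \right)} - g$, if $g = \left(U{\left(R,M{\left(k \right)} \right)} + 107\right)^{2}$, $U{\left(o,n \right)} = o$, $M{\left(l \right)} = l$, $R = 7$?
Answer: $-13067$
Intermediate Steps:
$p{\left(Y \right)} = -4 + Y$
$g = 12996$ ($g = \left(7 + 107\right)^{2} = 114^{2} = 12996$)
$f{\left(-77,p{\left(10 \right)} \right)} - g = \left(\left(-4 + 10\right) - 77\right) - 12996 = \left(6 - 77\right) - 12996 = -71 - 12996 = -13067$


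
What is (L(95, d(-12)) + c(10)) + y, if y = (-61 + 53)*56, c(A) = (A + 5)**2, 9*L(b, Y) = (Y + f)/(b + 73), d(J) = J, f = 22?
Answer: -168583/756 ≈ -222.99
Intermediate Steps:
L(b, Y) = (22 + Y)/(9*(73 + b)) (L(b, Y) = ((Y + 22)/(b + 73))/9 = ((22 + Y)/(73 + b))/9 = (22 + Y)/(9*(73 + b)))
c(A) = (5 + A)**2
y = -448 (y = -8*56 = -448)
(L(95, d(-12)) + c(10)) + y = ((22 - 12)/(9*(73 + 95)) + (5 + 10)**2) - 448 = ((1/9)*10/168 + 15**2) - 448 = ((1/9)*(1/168)*10 + 225) - 448 = (5/756 + 225) - 448 = 170105/756 - 448 = -168583/756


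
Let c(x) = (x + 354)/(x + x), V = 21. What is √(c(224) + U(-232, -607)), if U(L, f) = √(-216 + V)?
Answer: √(4046 + 3136*I*√195)/56 ≈ 2.7671 + 2.5232*I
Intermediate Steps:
c(x) = (354 + x)/(2*x) (c(x) = (354 + x)/((2*x)) = (354 + x)*(1/(2*x)) = (354 + x)/(2*x))
U(L, f) = I*√195 (U(L, f) = √(-216 + 21) = √(-195) = I*√195)
√(c(224) + U(-232, -607)) = √((½)*(354 + 224)/224 + I*√195) = √((½)*(1/224)*578 + I*√195) = √(289/224 + I*√195)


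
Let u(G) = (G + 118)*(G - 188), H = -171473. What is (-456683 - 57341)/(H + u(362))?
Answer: 514024/87953 ≈ 5.8443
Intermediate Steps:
u(G) = (-188 + G)*(118 + G) (u(G) = (118 + G)*(-188 + G) = (-188 + G)*(118 + G))
(-456683 - 57341)/(H + u(362)) = (-456683 - 57341)/(-171473 + (-22184 + 362² - 70*362)) = -514024/(-171473 + (-22184 + 131044 - 25340)) = -514024/(-171473 + 83520) = -514024/(-87953) = -514024*(-1/87953) = 514024/87953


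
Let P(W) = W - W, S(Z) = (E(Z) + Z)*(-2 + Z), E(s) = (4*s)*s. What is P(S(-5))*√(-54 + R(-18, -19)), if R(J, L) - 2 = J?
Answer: 0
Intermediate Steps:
E(s) = 4*s²
R(J, L) = 2 + J
S(Z) = (-2 + Z)*(Z + 4*Z²) (S(Z) = (4*Z² + Z)*(-2 + Z) = (Z + 4*Z²)*(-2 + Z) = (-2 + Z)*(Z + 4*Z²))
P(W) = 0
P(S(-5))*√(-54 + R(-18, -19)) = 0*√(-54 + (2 - 18)) = 0*√(-54 - 16) = 0*√(-70) = 0*(I*√70) = 0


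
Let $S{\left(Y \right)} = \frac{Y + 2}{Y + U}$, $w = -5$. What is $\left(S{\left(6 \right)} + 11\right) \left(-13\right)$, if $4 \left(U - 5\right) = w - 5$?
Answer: $- \frac{2639}{17} \approx -155.24$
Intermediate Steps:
$U = \frac{5}{2}$ ($U = 5 + \frac{-5 - 5}{4} = 5 + \frac{1}{4} \left(-10\right) = 5 - \frac{5}{2} = \frac{5}{2} \approx 2.5$)
$S{\left(Y \right)} = \frac{2 + Y}{\frac{5}{2} + Y}$ ($S{\left(Y \right)} = \frac{Y + 2}{Y + \frac{5}{2}} = \frac{2 + Y}{\frac{5}{2} + Y}$)
$\left(S{\left(6 \right)} + 11\right) \left(-13\right) = \left(\frac{2 \left(2 + 6\right)}{5 + 2 \cdot 6} + 11\right) \left(-13\right) = \left(2 \frac{1}{5 + 12} \cdot 8 + 11\right) \left(-13\right) = \left(2 \cdot \frac{1}{17} \cdot 8 + 11\right) \left(-13\right) = \left(\frac{16}{17} + 11\right) \left(-13\right) = \frac{203}{17} \left(-13\right) = - \frac{2639}{17}$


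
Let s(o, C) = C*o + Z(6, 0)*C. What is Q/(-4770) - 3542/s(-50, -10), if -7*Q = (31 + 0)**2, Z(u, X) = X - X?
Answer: -2944672/417375 ≈ -7.0552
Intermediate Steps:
Z(u, X) = 0
Q = -961/7 (Q = -(31 + 0)**2/7 = -1/7*31**2 = -1/7*961 = -961/7 ≈ -137.29)
s(o, C) = C*o (s(o, C) = C*o + 0*C = C*o + 0 = C*o)
Q/(-4770) - 3542/s(-50, -10) = -961/7/(-4770) - 3542/((-10*(-50))) = -961/7*(-1/4770) - 3542/500 = 961/33390 - 3542*1/500 = 961/33390 - 1771/250 = -2944672/417375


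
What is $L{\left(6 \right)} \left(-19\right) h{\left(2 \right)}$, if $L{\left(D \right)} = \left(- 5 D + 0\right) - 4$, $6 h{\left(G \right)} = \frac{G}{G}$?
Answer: $\frac{323}{3} \approx 107.67$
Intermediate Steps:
$h{\left(G \right)} = \frac{1}{6}$ ($h{\left(G \right)} = \frac{G \frac{1}{G}}{6} = \frac{1}{6} \cdot 1 = \frac{1}{6}$)
$L{\left(D \right)} = -4 - 5 D$ ($L{\left(D \right)} = - 5 D - 4 = -4 - 5 D$)
$L{\left(6 \right)} \left(-19\right) h{\left(2 \right)} = \left(-4 - 30\right) \left(-19\right) \frac{1}{6} = \left(-34\right) \left(-19\right) \frac{1}{6} = 646 \cdot \frac{1}{6} = \frac{323}{3}$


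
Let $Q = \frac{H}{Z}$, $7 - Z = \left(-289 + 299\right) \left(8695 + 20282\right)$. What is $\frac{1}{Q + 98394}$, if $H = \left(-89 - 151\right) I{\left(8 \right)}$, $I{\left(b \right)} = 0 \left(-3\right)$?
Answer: $\frac{1}{98394} \approx 1.0163 \cdot 10^{-5}$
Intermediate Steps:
$I{\left(b \right)} = 0$
$H = 0$ ($H = \left(-89 - 151\right) 0 = \left(-240\right) 0 = 0$)
$Z = -289763$ ($Z = 7 - \left(-289 + 299\right) \left(8695 + 20282\right) = 7 - 10 \cdot 28977 = 7 - 289770 = -289763$)
$Q = 0$ ($Q = \frac{0}{-289763} = 0 \left(- \frac{1}{289763}\right) = 0$)
$\frac{1}{Q + 98394} = \frac{1}{0 + 98394} = \frac{1}{98394}$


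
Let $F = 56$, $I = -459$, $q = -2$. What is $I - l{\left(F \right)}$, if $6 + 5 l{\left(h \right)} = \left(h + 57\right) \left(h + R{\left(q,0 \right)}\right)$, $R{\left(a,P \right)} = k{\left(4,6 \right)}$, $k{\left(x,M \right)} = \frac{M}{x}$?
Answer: $- \frac{17573}{10} \approx -1757.3$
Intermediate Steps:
$R{\left(a,P \right)} = \frac{3}{2}$ ($R{\left(a,P \right)} = \frac{6}{4} = 6 \cdot \frac{1}{4} = \frac{3}{2}$)
$l{\left(h \right)} = - \frac{6}{5} + \frac{\left(57 + h\right) \left(\frac{3}{2} + h\right)}{5}$ ($l{\left(h \right)} = - \frac{6}{5} + \frac{\left(h + 57\right) \left(h + \frac{3}{2}\right)}{5} = - \frac{6}{5} + \frac{\left(57 + h\right) \left(\frac{3}{2} + h\right)}{5}$)
$I - l{\left(F \right)} = -459 - \left(\frac{159}{10} + \frac{56^{2}}{5} + \frac{117}{10} \cdot 56\right) = -459 - \left(\frac{159}{10} + \frac{1}{5} \cdot 3136 + \frac{3276}{5}\right) = -459 - \left(\frac{159}{10} + \frac{3136}{5} + \frac{3276}{5}\right) = -459 - \frac{12983}{10} = - \frac{17573}{10}$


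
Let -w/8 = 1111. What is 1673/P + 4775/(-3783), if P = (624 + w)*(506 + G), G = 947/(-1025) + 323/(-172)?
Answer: -875454297409075/693358815399198 ≈ -1.2626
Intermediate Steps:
w = -8888 (w = -8*1111 = -8888)
G = -493959/176300 (G = 947*(-1/1025) + 323*(-1/172) = -947/1025 - 323/172 = -493959/176300 ≈ -2.8018)
P = -183282795506/44075 (P = (624 - 8888)*(506 - 493959/176300) = -8264*88713841/176300 = -183282795506/44075 ≈ -4.1584e+6)
1673/P + 4775/(-3783) = 1673/(-183282795506/44075) + 4775/(-3783) = 1673*(-44075/183282795506) + 4775*(-1/3783) = -73737475/183282795506 - 4775/3783 = -875454297409075/693358815399198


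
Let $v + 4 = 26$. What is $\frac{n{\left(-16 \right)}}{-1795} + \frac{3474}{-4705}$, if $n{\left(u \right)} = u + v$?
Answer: $- \frac{1252812}{1689095} \approx -0.74171$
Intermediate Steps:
$v = 22$ ($v = -4 + 26 = 22$)
$n{\left(u \right)} = 22 + u$ ($n{\left(u \right)} = u + 22 = 22 + u$)
$\frac{n{\left(-16 \right)}}{-1795} + \frac{3474}{-4705} = \frac{22 - 16}{-1795} + \frac{3474}{-4705} = 6 \left(- \frac{1}{1795}\right) + 3474 \left(- \frac{1}{4705}\right) = - \frac{6}{1795} - \frac{3474}{4705} = - \frac{1252812}{1689095}$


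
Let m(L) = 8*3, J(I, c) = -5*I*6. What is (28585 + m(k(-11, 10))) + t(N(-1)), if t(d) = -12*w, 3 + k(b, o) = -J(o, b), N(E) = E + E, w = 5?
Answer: 28549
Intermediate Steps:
J(I, c) = -30*I
N(E) = 2*E
k(b, o) = -3 + 30*o (k(b, o) = -3 - (-30)*o = -3 + 30*o)
t(d) = -60 (t(d) = -12*5 = -60)
m(L) = 24
(28585 + m(k(-11, 10))) + t(N(-1)) = (28585 + 24) - 60 = 28609 - 60 = 28549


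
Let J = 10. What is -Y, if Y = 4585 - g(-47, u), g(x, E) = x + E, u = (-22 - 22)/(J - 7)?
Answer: -13940/3 ≈ -4646.7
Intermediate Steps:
u = -44/3 (u = (-22 - 22)/(10 - 7) = -44/3 ≈ -14.667)
g(x, E) = E + x
Y = 13940/3 (Y = 4585 - (-44/3 - 47) = 4585 - 1*(-185/3) = 4585 + 185/3 = 13940/3 ≈ 4646.7)
-Y = -1*13940/3 = -13940/3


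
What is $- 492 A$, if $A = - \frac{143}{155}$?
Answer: $\frac{70356}{155} \approx 453.91$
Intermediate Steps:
$A = - \frac{143}{155}$ ($A = \left(-143\right) \frac{1}{155} = - \frac{143}{155} \approx -0.92258$)
$- 492 A = \left(-492\right) \left(- \frac{143}{155}\right) = \frac{70356}{155}$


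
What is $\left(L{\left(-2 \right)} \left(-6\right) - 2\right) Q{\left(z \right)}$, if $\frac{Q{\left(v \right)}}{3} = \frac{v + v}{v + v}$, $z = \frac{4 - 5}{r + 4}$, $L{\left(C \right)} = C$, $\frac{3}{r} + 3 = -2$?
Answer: $30$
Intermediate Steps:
$r = - \frac{3}{5}$ ($r = \frac{3}{-3 - 2} = \frac{3}{-5} = 3 \left(- \frac{1}{5}\right) = - \frac{3}{5} \approx -0.6$)
$z = - \frac{5}{17}$ ($z = \frac{4 - 5}{- \frac{3}{5} + 4} = - \frac{1}{\frac{17}{5}} = \left(-1\right) \frac{5}{17} = - \frac{5}{17} \approx -0.29412$)
$Q{\left(v \right)} = 3$ ($Q{\left(v \right)} = 3 \frac{v + v}{v + v} = 3 \frac{2 v}{2 v} = 3 \cdot 2 v \frac{1}{2 v} = 3 \cdot 1 = 3$)
$\left(L{\left(-2 \right)} \left(-6\right) - 2\right) Q{\left(z \right)} = \left(\left(-2\right) \left(-6\right) - 2\right) 3 = \left(12 - 2\right) 3 = 10 \cdot 3 = 30$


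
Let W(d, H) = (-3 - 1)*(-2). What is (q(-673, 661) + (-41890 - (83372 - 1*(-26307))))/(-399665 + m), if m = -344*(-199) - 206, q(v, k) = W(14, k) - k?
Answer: 21746/47345 ≈ 0.45931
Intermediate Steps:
W(d, H) = 8 (W(d, H) = -4*(-2) = 8)
q(v, k) = 8 - k
m = 68250 (m = 68456 - 206 = 68250)
(q(-673, 661) + (-41890 - (83372 - 1*(-26307))))/(-399665 + m) = ((8 - 1*661) + (-41890 - (83372 - 1*(-26307))))/(-399665 + 68250) = ((8 - 661) + (-41890 - (83372 + 26307)))/(-331415) = (-653 + (-41890 - 1*109679))*(-1/331415) = (-653 + (-41890 - 109679))*(-1/331415) = (-653 - 151569)*(-1/331415) = -152222*(-1/331415) = 21746/47345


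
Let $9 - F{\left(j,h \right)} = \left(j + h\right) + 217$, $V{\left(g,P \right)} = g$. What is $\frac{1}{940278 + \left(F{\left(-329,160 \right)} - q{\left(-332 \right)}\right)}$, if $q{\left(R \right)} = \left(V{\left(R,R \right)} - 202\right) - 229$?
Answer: $\frac{1}{941002} \approx 1.0627 \cdot 10^{-6}$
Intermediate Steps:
$F{\left(j,h \right)} = -208 - h - j$ ($F{\left(j,h \right)} = 9 - \left(\left(j + h\right) + 217\right) = 9 - \left(\left(h + j\right) + 217\right) = 9 - \left(217 + h + j\right) = -208 - h - j$)
$q{\left(R \right)} = -431 + R$ ($q{\left(R \right)} = \left(R - 202\right) - 229 = \left(-202 + R\right) - 229 = -431 + R$)
$\frac{1}{940278 + \left(F{\left(-329,160 \right)} - q{\left(-332 \right)}\right)} = \frac{1}{940278 - -724} = \frac{1}{940278 + \left(-39 + 763\right)} = \frac{1}{940278 + 724} = \frac{1}{941002}$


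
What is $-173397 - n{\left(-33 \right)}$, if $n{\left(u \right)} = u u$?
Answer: $-174486$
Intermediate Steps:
$n{\left(u \right)} = u^{2}$
$-173397 - n{\left(-33 \right)} = -173397 - \left(-33\right)^{2} = -173397 - 1089 = -174486$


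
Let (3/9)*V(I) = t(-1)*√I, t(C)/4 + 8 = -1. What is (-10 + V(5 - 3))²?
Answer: 23428 + 2160*√2 ≈ 26483.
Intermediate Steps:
t(C) = -36 (t(C) = -32 + 4*(-1) = -32 - 4 = -36)
V(I) = -108*√I (V(I) = 3*(-36*√I) = -108*√I)
(-10 + V(5 - 3))² = (-10 - 108*√(5 - 3))² = (-10 - 108*√2)²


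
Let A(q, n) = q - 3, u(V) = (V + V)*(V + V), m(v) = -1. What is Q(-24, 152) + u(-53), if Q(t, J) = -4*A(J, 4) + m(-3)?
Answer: 10639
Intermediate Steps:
u(V) = 4*V² (u(V) = (2*V)*(2*V) = 4*V²)
A(q, n) = -3 + q
Q(t, J) = 11 - 4*J (Q(t, J) = -4*(-3 + J) - 1 = (12 - 4*J) - 1 = 11 - 4*J)
Q(-24, 152) + u(-53) = (11 - 4*152) + 4*(-53)² = (11 - 608) + 4*2809 = -597 + 11236 = 10639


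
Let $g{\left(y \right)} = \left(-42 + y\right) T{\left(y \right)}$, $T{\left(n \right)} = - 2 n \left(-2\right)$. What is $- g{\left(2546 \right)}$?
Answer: $-25500736$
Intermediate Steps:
$T{\left(n \right)} = 4 n$
$g{\left(y \right)} = 4 y \left(-42 + y\right)$ ($g{\left(y \right)} = \left(-42 + y\right) 4 y = 4 y \left(-42 + y\right)$)
$- g{\left(2546 \right)} = - 4 \cdot 2546 \left(-42 + 2546\right) = - 4 \cdot 2546 \cdot 2504 = \left(-1\right) 25500736 = -25500736$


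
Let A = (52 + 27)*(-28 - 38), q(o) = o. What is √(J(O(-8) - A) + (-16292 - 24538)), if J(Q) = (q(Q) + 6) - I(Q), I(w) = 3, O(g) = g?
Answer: I*√35621 ≈ 188.74*I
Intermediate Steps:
A = -5214 (A = 79*(-66) = -5214)
J(Q) = 3 + Q (J(Q) = (Q + 6) - 1*3 = (6 + Q) - 3 = 3 + Q)
√(J(O(-8) - A) + (-16292 - 24538)) = √((3 + (-8 - 1*(-5214))) + (-16292 - 24538)) = √((3 + (-8 + 5214)) - 40830) = √((3 + 5206) - 40830) = √(5209 - 40830) = √(-35621) = I*√35621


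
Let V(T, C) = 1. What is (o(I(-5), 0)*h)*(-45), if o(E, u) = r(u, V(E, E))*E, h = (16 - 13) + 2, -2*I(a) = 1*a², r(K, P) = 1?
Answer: 5625/2 ≈ 2812.5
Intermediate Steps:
I(a) = -a²/2
h = 5 (h = 3 + 2 = 5)
o(E, u) = E (o(E, u) = 1*E = E)
(o(I(-5), 0)*h)*(-45) = (-½*(-5)²*5)*(-45) = (-½*25*5)*(-45) = -25/2*5*(-45) = -125/2*(-45) = 5625/2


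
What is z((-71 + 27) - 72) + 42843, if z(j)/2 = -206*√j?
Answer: 42843 - 824*I*√29 ≈ 42843.0 - 4437.4*I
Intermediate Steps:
z(j) = -412*√j (z(j) = 2*(-206*√j) = -412*√j)
z((-71 + 27) - 72) + 42843 = -412*√((-71 + 27) - 72) + 42843 = -412*√(-44 - 72) + 42843 = -824*I*√29 + 42843 = 42843 - 824*I*√29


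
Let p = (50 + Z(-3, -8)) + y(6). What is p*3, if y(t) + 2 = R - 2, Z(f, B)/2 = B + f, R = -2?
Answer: 66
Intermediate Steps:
Z(f, B) = 2*B + 2*f (Z(f, B) = 2*(B + f) = 2*B + 2*f)
y(t) = -6 (y(t) = -2 + (-2 - 2) = -2 - 4 = -6)
p = 22 (p = (50 + (2*(-8) + 2*(-3))) - 6 = (50 + (-16 - 6)) - 6 = (50 - 22) - 6 = 28 - 6 = 22)
p*3 = 22*3 = 66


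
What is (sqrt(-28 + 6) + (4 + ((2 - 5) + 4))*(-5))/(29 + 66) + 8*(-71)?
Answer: -10797/19 + I*sqrt(22)/95 ≈ -568.26 + 0.049373*I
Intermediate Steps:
(sqrt(-28 + 6) + (4 + ((2 - 5) + 4))*(-5))/(29 + 66) + 8*(-71) = (sqrt(-22) + (4 + (-3 + 4))*(-5))/95 - 568 = (I*sqrt(22) + (4 + 1)*(-5))*(1/95) - 568 = (I*sqrt(22) + 5*(-5))*(1/95) - 568 = (I*sqrt(22) - 25)*(1/95) - 568 = (-25 + I*sqrt(22))*(1/95) - 568 = (-5/19 + I*sqrt(22)/95) - 568 = -10797/19 + I*sqrt(22)/95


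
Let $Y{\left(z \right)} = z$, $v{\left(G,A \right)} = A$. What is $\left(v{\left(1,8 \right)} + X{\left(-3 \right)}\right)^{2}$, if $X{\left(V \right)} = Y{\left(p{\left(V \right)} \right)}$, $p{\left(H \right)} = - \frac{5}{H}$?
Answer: $\frac{841}{9} \approx 93.444$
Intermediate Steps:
$X{\left(V \right)} = - \frac{5}{V}$
$\left(v{\left(1,8 \right)} + X{\left(-3 \right)}\right)^{2} = \left(8 - \frac{5}{-3}\right)^{2} = \left(8 - - \frac{5}{3}\right)^{2} = \left(8 + \frac{5}{3}\right)^{2} = \left(\frac{29}{3}\right)^{2} = \frac{841}{9}$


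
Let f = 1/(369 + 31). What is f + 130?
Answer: 52001/400 ≈ 130.00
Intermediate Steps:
f = 1/400 ≈ 0.0025000
f + 130 = 1/400 + 130 = 52001/400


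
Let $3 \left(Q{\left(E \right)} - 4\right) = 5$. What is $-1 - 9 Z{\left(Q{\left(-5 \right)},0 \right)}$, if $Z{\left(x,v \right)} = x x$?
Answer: $-290$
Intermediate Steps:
$Q{\left(E \right)} = \frac{17}{3}$ ($Q{\left(E \right)} = 4 + \frac{1}{3} \cdot 5 = 4 + \frac{5}{3} = \frac{17}{3}$)
$Z{\left(x,v \right)} = x^{2}$
$-1 - 9 Z{\left(Q{\left(-5 \right)},0 \right)} = -1 - 9 \left(\frac{17}{3}\right)^{2} = -1 - 289 = -290$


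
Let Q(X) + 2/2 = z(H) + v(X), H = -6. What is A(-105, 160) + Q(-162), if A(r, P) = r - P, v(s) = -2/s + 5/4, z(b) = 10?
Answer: -82535/324 ≈ -254.74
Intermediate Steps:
v(s) = 5/4 - 2/s (v(s) = -2/s + 5*(¼) = -2/s + 5/4 = 5/4 - 2/s)
Q(X) = 41/4 - 2/X (Q(X) = -1 + (10 + (5/4 - 2/X)) = -1 + (45/4 - 2/X) = 41/4 - 2/X)
A(-105, 160) + Q(-162) = (-105 - 1*160) + (41/4 - 2/(-162)) = (-105 - 160) + (41/4 - 2*(-1/162)) = -265 + (41/4 + 1/81) = -265 + 3325/324 = -82535/324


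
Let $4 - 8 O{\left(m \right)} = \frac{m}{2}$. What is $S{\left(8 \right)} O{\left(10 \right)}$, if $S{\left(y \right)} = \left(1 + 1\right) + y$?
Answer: $- \frac{5}{4} \approx -1.25$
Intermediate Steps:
$S{\left(y \right)} = 2 + y$
$O{\left(m \right)} = \frac{1}{2} - \frac{m}{16}$ ($O{\left(m \right)} = \frac{1}{2} - \frac{m \frac{1}{2}}{8} = \frac{1}{2} - \frac{\frac{1}{2} m}{8} = \frac{1}{2} - \frac{m}{16}$)
$S{\left(8 \right)} O{\left(10 \right)} = \left(2 + 8\right) \left(\frac{1}{2} - \frac{5}{8}\right) = 10 \left(\frac{1}{2} - \frac{5}{8}\right) = 10 \left(- \frac{1}{8}\right) = - \frac{5}{4}$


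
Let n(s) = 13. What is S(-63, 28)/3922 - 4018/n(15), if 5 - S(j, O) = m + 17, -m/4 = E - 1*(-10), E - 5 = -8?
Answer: -7879194/25493 ≈ -309.07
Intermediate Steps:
E = -3 (E = 5 - 8 = -3)
m = -28 (m = -4*(-3 - 1*(-10)) = -4*(-3 + 10) = -4*7 = -28)
S(j, O) = 16 (S(j, O) = 5 - (-28 + 17) = 5 - 1*(-11) = 5 + 11 = 16)
S(-63, 28)/3922 - 4018/n(15) = 16/3922 - 4018/13 = 16*(1/3922) - 4018*1/13 = 8/1961 - 4018/13 = -7879194/25493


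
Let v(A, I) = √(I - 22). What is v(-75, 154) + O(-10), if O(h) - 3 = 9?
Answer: 12 + 2*√33 ≈ 23.489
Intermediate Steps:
O(h) = 12 (O(h) = 3 + 9 = 12)
v(A, I) = √(-22 + I)
v(-75, 154) + O(-10) = √(-22 + 154) + 12 = √132 + 12 = 2*√33 + 12 = 12 + 2*√33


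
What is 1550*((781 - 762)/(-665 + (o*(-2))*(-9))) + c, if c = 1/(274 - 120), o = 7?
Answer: -58893/1078 ≈ -54.632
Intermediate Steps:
c = 1/154 ≈ 0.0064935
1550*((781 - 762)/(-665 + (o*(-2))*(-9))) + c = 1550*((781 - 762)/(-665 + (7*(-2))*(-9))) + 1/154 = 1550*(19/(-665 - 14*(-9))) + 1/154 = 1550*(19/(-665 + 126)) + 1/154 = 1550*(19/(-539)) + 1/154 = 1550*(19*(-1/539)) + 1/154 = 1550*(-19/539) + 1/154 = -29450/539 + 1/154 = -58893/1078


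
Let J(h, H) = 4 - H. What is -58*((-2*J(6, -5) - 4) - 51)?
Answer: 4234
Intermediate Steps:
-58*((-2*J(6, -5) - 4) - 51) = -58*((-2*(4 - 1*(-5)) - 4) - 51) = -58*((-2*(4 + 5) - 4) - 51) = -58*((-2*9 - 4) - 51) = -58*((-18 - 4) - 51) = -58*(-22 - 51) = -58*(-73) = 4234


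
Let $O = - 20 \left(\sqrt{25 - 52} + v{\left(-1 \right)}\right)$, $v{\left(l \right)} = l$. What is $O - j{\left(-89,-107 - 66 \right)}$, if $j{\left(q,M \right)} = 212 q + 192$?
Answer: $18696 - 60 i \sqrt{3} \approx 18696.0 - 103.92 i$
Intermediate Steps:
$j{\left(q,M \right)} = 192 + 212 q$
$O = 20 - 60 i \sqrt{3}$ ($O = - 20 \left(\sqrt{25 - 52} - 1\right) = - 20 \left(\sqrt{-27} - 1\right) = - 20 \left(3 i \sqrt{3} - 1\right) = - 20 \left(-1 + 3 i \sqrt{3}\right) = 20 - 60 i \sqrt{3} \approx 20.0 - 103.92 i$)
$O - j{\left(-89,-107 - 66 \right)} = \left(20 - 60 i \sqrt{3}\right) - \left(192 + 212 \left(-89\right)\right) = \left(20 - 60 i \sqrt{3}\right) - \left(192 - 18868\right) = \left(20 - 60 i \sqrt{3}\right) - -18676 = \left(20 - 60 i \sqrt{3}\right) + 18676 = 18696 - 60 i \sqrt{3}$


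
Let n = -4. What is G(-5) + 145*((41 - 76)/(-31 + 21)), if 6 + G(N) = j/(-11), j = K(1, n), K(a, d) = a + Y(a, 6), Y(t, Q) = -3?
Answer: 11037/22 ≈ 501.68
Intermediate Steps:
K(a, d) = -3 + a (K(a, d) = a - 3 = -3 + a)
j = -2 (j = -3 + 1 = -2)
G(N) = -64/11 (G(N) = -6 - 2/(-11) = -6 - 2*(-1/11) = -6 + 2/11 = -64/11)
G(-5) + 145*((41 - 76)/(-31 + 21)) = -64/11 + 145*((41 - 76)/(-31 + 21)) = -64/11 + 145*(-35/(-10)) = -64/11 + 145*(-35*(-⅒)) = -64/11 + 145*(7/2) = -64/11 + 1015/2 = 11037/22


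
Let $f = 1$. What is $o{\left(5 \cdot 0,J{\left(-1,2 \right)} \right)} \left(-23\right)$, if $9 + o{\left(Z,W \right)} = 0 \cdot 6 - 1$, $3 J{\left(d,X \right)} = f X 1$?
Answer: $230$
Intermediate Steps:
$J{\left(d,X \right)} = \frac{X}{3}$ ($J{\left(d,X \right)} = \frac{1 X 1}{3} = \frac{X 1}{3} = \frac{X}{3}$)
$o{\left(Z,W \right)} = -10$ ($o{\left(Z,W \right)} = -9 + \left(0 \cdot 6 - 1\right) = -9 + \left(0 - 1\right) = -9 - 1 = -10$)
$o{\left(5 \cdot 0,J{\left(-1,2 \right)} \right)} \left(-23\right) = \left(-10\right) \left(-23\right) = 230$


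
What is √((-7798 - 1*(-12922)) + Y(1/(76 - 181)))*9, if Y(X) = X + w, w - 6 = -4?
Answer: 219*√10605/35 ≈ 644.36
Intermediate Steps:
w = 2 (w = 6 - 4 = 2)
Y(X) = 2 + X (Y(X) = X + 2 = 2 + X)
√((-7798 - 1*(-12922)) + Y(1/(76 - 181)))*9 = √((-7798 - 1*(-12922)) + (2 + 1/(76 - 181)))*9 = √((-7798 + 12922) + (2 + 1/(-105)))*9 = √(5124 + (2 - 1/105))*9 = √(5124 + 209/105)*9 = √(538229/105)*9 = (73*√10605/105)*9 = 219*√10605/35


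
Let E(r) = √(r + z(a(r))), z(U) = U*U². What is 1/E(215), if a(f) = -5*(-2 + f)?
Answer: -I*√1207949410/1207949410 ≈ -2.8772e-5*I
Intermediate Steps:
a(f) = 10 - 5*f
z(U) = U³
E(r) = √(r + (10 - 5*r)³)
1/E(215) = 1/(√(215 - 125*(-2 + 215)³)) = 1/(√(215 - 125*213³)) = 1/(√(215 - 125*9663597)) = 1/(√(215 - 1207949625)) = 1/(√(-1207949410)) = 1/(I*√1207949410) = -I*√1207949410/1207949410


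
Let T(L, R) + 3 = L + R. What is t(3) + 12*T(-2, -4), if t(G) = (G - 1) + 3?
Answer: -103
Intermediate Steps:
t(G) = 2 + G (t(G) = (-1 + G) + 3 = 2 + G)
T(L, R) = -3 + L + R (T(L, R) = -3 + (L + R) = -3 + L + R)
t(3) + 12*T(-2, -4) = (2 + 3) + 12*(-3 - 2 - 4) = 5 + 12*(-9) = 5 - 108 = -103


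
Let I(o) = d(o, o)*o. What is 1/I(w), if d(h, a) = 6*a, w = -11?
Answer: 1/726 ≈ 0.0013774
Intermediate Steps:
I(o) = 6*o² (I(o) = (6*o)*o = 6*o²)
1/I(w) = 1/(6*(-11)²) = 1/(6*121) = 1/726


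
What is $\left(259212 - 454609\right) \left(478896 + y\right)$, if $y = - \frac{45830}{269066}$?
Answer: $- \frac{12588899702518241}{134533} \approx -9.3575 \cdot 10^{10}$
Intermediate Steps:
$y = - \frac{22915}{134533}$ ($y = \left(-45830\right) \frac{1}{269066} = - \frac{22915}{134533} \approx -0.17033$)
$\left(259212 - 454609\right) \left(478896 + y\right) = \left(259212 - 454609\right) \left(478896 - \frac{22915}{134533}\right) = \left(-195397\right) \frac{64427292653}{134533} = - \frac{12588899702518241}{134533}$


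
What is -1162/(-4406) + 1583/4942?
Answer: 6358651/10887226 ≈ 0.58405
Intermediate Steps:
-1162/(-4406) + 1583/4942 = -1162*(-1/4406) + 1583*(1/4942) = 581/2203 + 1583/4942 = 6358651/10887226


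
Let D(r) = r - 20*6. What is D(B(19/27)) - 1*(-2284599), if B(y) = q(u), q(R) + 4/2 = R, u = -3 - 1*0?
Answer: 2284474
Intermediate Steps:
u = -3 (u = -3 + 0 = -3)
q(R) = -2 + R
B(y) = -5 (B(y) = -2 - 3 = -5)
D(r) = -120 + r (D(r) = r - 120 = -120 + r)
D(B(19/27)) - 1*(-2284599) = (-120 - 5) - 1*(-2284599) = -125 + 2284599 = 2284474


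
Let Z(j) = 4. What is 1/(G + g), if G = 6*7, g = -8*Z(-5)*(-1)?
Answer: 1/74 ≈ 0.013514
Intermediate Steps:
g = 32 (g = -8*4*(-1) = -32*(-1) = 32)
G = 42
1/(G + g) = 1/(42 + 32) = 1/74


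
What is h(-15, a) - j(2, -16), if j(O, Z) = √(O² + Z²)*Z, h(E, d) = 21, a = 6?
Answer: 21 + 32*√65 ≈ 278.99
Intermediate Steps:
j(O, Z) = Z*√(O² + Z²)
h(-15, a) - j(2, -16) = 21 - (-16)*√(2² + (-16)²) = 21 - (-16)*√(4 + 256) = 21 - (-16)*√260 = 21 - (-16)*2*√65 = 21 - (-32)*√65 = 21 + 32*√65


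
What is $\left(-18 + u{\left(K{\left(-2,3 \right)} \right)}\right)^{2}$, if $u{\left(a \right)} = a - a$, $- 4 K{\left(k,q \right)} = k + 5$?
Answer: $324$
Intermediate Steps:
$K{\left(k,q \right)} = - \frac{5}{4} - \frac{k}{4}$ ($K{\left(k,q \right)} = - \frac{k + 5}{4} = - \frac{5 + k}{4} = - \frac{5}{4} - \frac{k}{4}$)
$u{\left(a \right)} = 0$
$\left(-18 + u{\left(K{\left(-2,3 \right)} \right)}\right)^{2} = \left(-18 + 0\right)^{2} = \left(-18\right)^{2} = 324$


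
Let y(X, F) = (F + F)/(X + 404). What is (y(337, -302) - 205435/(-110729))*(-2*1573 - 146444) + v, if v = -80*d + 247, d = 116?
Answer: -13508219929447/82050189 ≈ -1.6463e+5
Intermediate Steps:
y(X, F) = 2*F/(404 + X) (y(X, F) = (2*F)/(404 + X) = 2*F/(404 + X))
v = -9033 (v = -80*116 + 247 = -9280 + 247 = -9033)
(y(337, -302) - 205435/(-110729))*(-2*1573 - 146444) + v = (2*(-302)/(404 + 337) - 205435/(-110729))*(-2*1573 - 146444) - 9033 = (2*(-302)/741 - 205435*(-1/110729))*(-3146 - 146444) - 9033 = (2*(-302)*(1/741) + 205435/110729)*(-149590) - 9033 = (-604/741 + 205435/110729)*(-149590) - 9033 = (85347019/82050189)*(-149590) - 9033 = -12767060572210/82050189 - 9033 = -13508219929447/82050189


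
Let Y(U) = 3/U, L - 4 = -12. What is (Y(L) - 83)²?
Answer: 444889/64 ≈ 6951.4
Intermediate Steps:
L = -8 (L = 4 - 12 = -8)
(Y(L) - 83)² = (3/(-8) - 83)² = (3*(-⅛) - 83)² = (-3/8 - 83)² = (-667/8)² = 444889/64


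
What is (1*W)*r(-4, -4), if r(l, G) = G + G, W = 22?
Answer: -176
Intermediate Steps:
r(l, G) = 2*G
(1*W)*r(-4, -4) = (1*22)*(2*(-4)) = 22*(-8) = -176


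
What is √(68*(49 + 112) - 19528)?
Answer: 2*I*√2145 ≈ 92.628*I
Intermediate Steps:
√(68*(49 + 112) - 19528) = √(68*161 - 19528) = √(10948 - 19528) = √(-8580) = 2*I*√2145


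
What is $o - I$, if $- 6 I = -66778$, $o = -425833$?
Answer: $- \frac{1310888}{3} \approx -4.3696 \cdot 10^{5}$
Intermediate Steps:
$I = \frac{33389}{3}$ ($I = \left(- \frac{1}{6}\right) \left(-66778\right) = \frac{33389}{3} \approx 11130.0$)
$o - I = -425833 - \frac{33389}{3} = - \frac{1310888}{3}$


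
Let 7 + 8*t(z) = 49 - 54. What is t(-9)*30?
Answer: -45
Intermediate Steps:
t(z) = -3/2 (t(z) = -7/8 + (49 - 54)/8 = -7/8 + (⅛)*(-5) = -7/8 - 5/8 = -3/2)
t(-9)*30 = -3/2*30 = -45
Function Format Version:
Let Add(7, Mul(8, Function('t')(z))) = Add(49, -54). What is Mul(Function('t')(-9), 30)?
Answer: -45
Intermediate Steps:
Function('t')(z) = Rational(-3, 2) (Function('t')(z) = Add(Rational(-7, 8), Mul(Rational(1, 8), Add(49, -54))) = Add(Rational(-7, 8), Mul(Rational(1, 8), -5)) = Add(Rational(-7, 8), Rational(-5, 8)) = Rational(-3, 2))
Mul(Function('t')(-9), 30) = Mul(Rational(-3, 2), 30) = -45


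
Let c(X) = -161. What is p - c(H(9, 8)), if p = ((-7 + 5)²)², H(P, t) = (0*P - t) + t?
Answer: 177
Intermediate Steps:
H(P, t) = 0 (H(P, t) = (0 - t) + t = -t + t = 0)
p = 16 (p = ((-2)²)² = 4² = 16)
p - c(H(9, 8)) = 16 - 1*(-161) = 16 + 161 = 177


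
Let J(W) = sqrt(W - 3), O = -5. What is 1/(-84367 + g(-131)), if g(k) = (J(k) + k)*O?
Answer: I/(-83712*I + 5*sqrt(134)) ≈ -1.1946e-5 + 8.2594e-9*I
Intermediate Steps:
J(W) = sqrt(-3 + W)
g(k) = -5*k - 5*sqrt(-3 + k) (g(k) = (sqrt(-3 + k) + k)*(-5) = (k + sqrt(-3 + k))*(-5) = -5*k - 5*sqrt(-3 + k))
1/(-84367 + g(-131)) = 1/(-84367 + (-5*(-131) - 5*sqrt(-3 - 131))) = 1/(-84367 + (655 - 5*I*sqrt(134))) = 1/(-83712 - 5*I*sqrt(134))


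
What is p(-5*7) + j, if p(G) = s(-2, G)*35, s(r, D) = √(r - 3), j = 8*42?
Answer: 336 + 35*I*√5 ≈ 336.0 + 78.262*I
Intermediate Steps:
j = 336
s(r, D) = √(-3 + r)
p(G) = 35*I*√5 (p(G) = √(-3 - 2)*35 = √(-5)*35 = (I*√5)*35 = 35*I*√5)
p(-5*7) + j = 35*I*√5 + 336 = 336 + 35*I*√5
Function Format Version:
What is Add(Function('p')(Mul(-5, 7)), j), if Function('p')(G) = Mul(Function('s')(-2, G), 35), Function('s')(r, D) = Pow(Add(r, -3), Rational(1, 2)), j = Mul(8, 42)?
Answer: Add(336, Mul(35, I, Pow(5, Rational(1, 2)))) ≈ Add(336.00, Mul(78.262, I))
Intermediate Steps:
j = 336
Function('s')(r, D) = Pow(Add(-3, r), Rational(1, 2))
Function('p')(G) = Mul(35, I, Pow(5, Rational(1, 2))) (Function('p')(G) = Mul(Pow(Add(-3, -2), Rational(1, 2)), 35) = Mul(Pow(-5, Rational(1, 2)), 35) = Mul(Mul(I, Pow(5, Rational(1, 2))), 35) = Mul(35, I, Pow(5, Rational(1, 2))))
Add(Function('p')(Mul(-5, 7)), j) = Add(Mul(35, I, Pow(5, Rational(1, 2))), 336) = Add(336, Mul(35, I, Pow(5, Rational(1, 2))))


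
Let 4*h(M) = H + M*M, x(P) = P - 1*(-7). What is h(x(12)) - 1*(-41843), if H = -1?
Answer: 41933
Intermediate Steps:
x(P) = 7 + P (x(P) = P + 7 = 7 + P)
h(M) = -¼ + M²/4 (h(M) = (-1 + M*M)/4 = (-1 + M²)/4 = -¼ + M²/4)
h(x(12)) - 1*(-41843) = (-¼ + (7 + 12)²/4) - 1*(-41843) = (-¼ + (¼)*19²) + 41843 = (-¼ + (¼)*361) + 41843 = (-¼ + 361/4) + 41843 = 90 + 41843 = 41933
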